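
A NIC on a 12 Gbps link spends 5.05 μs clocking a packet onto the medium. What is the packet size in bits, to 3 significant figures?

L = R × t_tx = 12000000000 b/s × 5.05e-06 s = 60600 bits.

60600 bits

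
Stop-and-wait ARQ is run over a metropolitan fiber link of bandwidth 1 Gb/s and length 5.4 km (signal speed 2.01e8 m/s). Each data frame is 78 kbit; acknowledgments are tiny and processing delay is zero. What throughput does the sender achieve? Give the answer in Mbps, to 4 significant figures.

592.1 Mbps

t_tx = L/R = 78000/1000000000 = 7.8e-05 s.
t_prop = 5400/2.01e+08 = 2.68657e-05 s; RTT = 5.37313e-05 s.
Cycle = t_tx + RTT = 0.000131731 s.
Throughput = L / cycle = 78000 / 0.000131731 = 592.1 Mbps.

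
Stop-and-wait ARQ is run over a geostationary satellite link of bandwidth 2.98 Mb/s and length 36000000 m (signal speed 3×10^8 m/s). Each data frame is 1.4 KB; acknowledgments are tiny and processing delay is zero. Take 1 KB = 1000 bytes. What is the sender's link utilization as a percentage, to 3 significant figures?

t_tx = L/R = 11200/2980000 = 0.00375839 s.
t_prop = 36000000/300000000 = 0.12 s; RTT = 0.24 s.
Cycle = t_tx + RTT = 0.243758 s.
Utilization = t_tx / cycle = 0.00375839/0.243758 = 1.54 %.

1.54 %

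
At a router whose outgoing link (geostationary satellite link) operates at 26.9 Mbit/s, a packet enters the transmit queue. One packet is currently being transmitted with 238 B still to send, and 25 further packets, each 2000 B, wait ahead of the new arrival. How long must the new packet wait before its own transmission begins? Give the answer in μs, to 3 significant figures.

Each queued packet: L/R = 16000/26900000 = 594.796 μs.
25 queued → 14869.9 μs.
Plus remaining 1904 bits of current packet: 70.7807 μs.
Queuing delay = 14900 μs.

14900 μs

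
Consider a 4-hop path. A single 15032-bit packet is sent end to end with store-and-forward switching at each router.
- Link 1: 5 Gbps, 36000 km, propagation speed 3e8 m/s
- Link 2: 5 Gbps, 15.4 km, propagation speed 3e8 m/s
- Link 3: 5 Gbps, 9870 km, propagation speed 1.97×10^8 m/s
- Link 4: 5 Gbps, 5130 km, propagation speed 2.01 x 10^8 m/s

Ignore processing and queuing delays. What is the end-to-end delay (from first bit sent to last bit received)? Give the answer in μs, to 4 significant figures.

195700 μs

Transmission delay per hop = L/R = 15032/5000000000 = 3.0064 μs; 4 hops → 12.0256 μs.
Propagation delays (d/s per hop): 120000, 51.3333, 50101.5, 25522.4 μs; sum = 195675 μs.
End-to-end = 195700 μs.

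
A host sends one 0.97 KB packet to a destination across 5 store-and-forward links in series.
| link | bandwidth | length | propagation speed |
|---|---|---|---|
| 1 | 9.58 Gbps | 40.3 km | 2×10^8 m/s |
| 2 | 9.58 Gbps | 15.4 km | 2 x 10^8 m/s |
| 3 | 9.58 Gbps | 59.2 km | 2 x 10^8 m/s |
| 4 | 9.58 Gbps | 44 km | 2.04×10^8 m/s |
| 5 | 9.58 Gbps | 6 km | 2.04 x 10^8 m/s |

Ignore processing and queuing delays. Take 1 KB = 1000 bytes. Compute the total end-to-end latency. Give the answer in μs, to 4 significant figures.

L = 7760 bits.
Transmission delay per hop = L/R = 7760/9580000000 = 0.810021 μs; 5 hops → 4.0501 μs.
Propagation delays (d/s per hop): 201.5, 77, 296, 215.686, 29.4118 μs; sum = 819.598 μs.
End-to-end = 823.6 μs.

823.6 μs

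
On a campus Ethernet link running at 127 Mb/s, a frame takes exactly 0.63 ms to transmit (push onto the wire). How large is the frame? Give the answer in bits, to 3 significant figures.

L = R × t_tx = 127000000 b/s × 0.00063 s = 80010 bits.

80000 bits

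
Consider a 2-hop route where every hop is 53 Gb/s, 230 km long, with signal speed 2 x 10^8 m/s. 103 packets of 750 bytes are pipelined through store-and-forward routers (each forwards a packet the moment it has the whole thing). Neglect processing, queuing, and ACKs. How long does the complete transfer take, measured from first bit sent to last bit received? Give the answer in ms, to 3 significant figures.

2.31 ms

Per-hop transmission t_tx = L/R = 6000/53000000000 = 0.000113208 ms.
Per-hop propagation t_prop = 230000/200000000 = 1.15 ms.
Pipeline fill: first packet needs 2·t_tx to clear all hops; remaining 102 packets each add one t_tx.
Total = (2+103-1)·t_tx + 2·t_prop = 104·0.000113208 + 2·1.15 = 2.31 ms.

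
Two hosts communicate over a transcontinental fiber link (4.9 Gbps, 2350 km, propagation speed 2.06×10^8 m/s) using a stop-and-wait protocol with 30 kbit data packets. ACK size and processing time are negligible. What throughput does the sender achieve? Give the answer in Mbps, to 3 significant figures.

t_tx = L/R = 30000/4900000000 = 6.12245e-06 s.
t_prop = 2350000/206000000 = 0.0114078 s; RTT = 0.0228155 s.
Cycle = t_tx + RTT = 0.0228217 s.
Throughput = L / cycle = 30000 / 0.0228217 = 1.31 Mbps.

1.31 Mbps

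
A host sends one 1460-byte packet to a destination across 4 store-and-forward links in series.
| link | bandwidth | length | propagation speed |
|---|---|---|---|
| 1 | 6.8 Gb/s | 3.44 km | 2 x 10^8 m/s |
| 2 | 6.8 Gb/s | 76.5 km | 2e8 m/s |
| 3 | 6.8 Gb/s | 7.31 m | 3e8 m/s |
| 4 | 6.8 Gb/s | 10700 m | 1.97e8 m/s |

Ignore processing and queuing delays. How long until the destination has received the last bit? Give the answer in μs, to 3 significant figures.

461 μs

L = 1460 × 8 = 11680 bits.
Transmission delay per hop = L/R = 11680/6800000000 = 1.71765 μs; 4 hops → 6.87059 μs.
Propagation delays (d/s per hop): 17.2, 382.5, 0.0243667, 54.3147 μs; sum = 454.039 μs.
End-to-end = 461 μs.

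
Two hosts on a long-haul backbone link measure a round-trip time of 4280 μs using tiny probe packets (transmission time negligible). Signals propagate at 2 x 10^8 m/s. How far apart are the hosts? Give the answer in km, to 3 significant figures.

428 km

One-way propagation = RTT/2 = 2140 μs.
d = s × t = 200000000 × 0.00214 = 428 km.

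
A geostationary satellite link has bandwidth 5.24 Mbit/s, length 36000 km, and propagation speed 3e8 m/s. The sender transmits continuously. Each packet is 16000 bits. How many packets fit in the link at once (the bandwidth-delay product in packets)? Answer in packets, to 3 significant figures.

39.3 packets

Propagation delay = 36000000 / 300000000 = 0.12 s.
BDP = R × t_prop = 5240000 × 0.12 = 628800 bits.
In packets of 16000 bits: 39.3 packets.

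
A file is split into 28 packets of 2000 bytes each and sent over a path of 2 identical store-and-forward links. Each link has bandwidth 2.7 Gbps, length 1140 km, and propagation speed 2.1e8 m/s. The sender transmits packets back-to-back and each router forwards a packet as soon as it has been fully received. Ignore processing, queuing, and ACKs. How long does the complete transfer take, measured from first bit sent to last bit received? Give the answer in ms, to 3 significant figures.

Per-hop transmission t_tx = L/R = 16000/2700000000 = 0.00592593 ms.
Per-hop propagation t_prop = 1140000/210000000 = 5.42857 ms.
Pipeline fill: first packet needs 2·t_tx to clear all hops; remaining 27 packets each add one t_tx.
Total = (2+28-1)·t_tx + 2·t_prop = 29·0.00592593 + 2·5.42857 = 11.0 ms.

11.0 ms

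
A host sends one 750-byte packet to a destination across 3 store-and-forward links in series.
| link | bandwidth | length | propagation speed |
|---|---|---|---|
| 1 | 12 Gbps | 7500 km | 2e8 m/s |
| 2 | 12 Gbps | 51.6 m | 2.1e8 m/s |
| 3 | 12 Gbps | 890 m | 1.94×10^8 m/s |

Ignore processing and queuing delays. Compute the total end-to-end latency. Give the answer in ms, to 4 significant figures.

L = 750 × 8 = 6000 bits.
Transmission delay per hop = L/R = 6000/12000000000 = 0.0005 ms; 3 hops → 0.0015 ms.
Propagation delays (d/s per hop): 37.5, 0.000245714, 0.00458763 ms; sum = 37.5048 ms.
End-to-end = 37.51 ms.

37.51 ms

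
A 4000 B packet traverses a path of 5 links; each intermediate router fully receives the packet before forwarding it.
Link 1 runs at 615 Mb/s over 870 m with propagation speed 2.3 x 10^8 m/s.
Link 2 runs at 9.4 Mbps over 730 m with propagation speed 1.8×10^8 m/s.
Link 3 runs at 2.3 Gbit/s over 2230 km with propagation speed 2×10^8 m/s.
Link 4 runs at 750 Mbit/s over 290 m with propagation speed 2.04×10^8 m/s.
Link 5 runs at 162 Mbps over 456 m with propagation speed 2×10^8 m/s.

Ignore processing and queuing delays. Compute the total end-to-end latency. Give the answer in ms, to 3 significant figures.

14.9 ms

L = 4000 × 8 = 32000 bits.
Transmission delays (L/R per hop): 0.0520325, 3.40426, 0.013913, 0.0426667, 0.197531 ms; sum = 3.7104 ms.
Propagation delays (d/s per hop): 0.00378261, 0.00405556, 11.15, 0.00142157, 0.00228 ms; sum = 11.1615 ms.
End-to-end = 14.9 ms.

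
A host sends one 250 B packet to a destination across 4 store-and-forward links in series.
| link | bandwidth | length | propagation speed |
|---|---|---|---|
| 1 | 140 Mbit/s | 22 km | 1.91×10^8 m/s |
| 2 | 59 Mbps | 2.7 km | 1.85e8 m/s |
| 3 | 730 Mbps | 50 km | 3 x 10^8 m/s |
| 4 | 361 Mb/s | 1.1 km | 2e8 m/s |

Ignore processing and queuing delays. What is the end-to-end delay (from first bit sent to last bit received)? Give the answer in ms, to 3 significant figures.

0.358 ms

L = 250 × 8 = 2000 bits.
Transmission delays (L/R per hop): 0.0142857, 0.0338983, 0.00273973, 0.00554017 ms; sum = 0.0564639 ms.
Propagation delays (d/s per hop): 0.115183, 0.0145946, 0.166667, 0.0055 ms; sum = 0.301945 ms.
End-to-end = 0.358 ms.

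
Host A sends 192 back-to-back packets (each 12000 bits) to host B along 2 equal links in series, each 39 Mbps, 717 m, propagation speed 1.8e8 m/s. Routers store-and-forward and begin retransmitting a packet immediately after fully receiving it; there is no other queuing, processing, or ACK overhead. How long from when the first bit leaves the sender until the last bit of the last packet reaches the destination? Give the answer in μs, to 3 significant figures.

Per-hop transmission t_tx = L/R = 12000/39000000 = 307.692 μs.
Per-hop propagation t_prop = 717/180000000 = 3.98333 μs.
Pipeline fill: first packet needs 2·t_tx to clear all hops; remaining 191 packets each add one t_tx.
Total = (2+192-1)·t_tx + 2·t_prop = 193·307.692 + 2·3.98333 = 59400 μs.

59400 μs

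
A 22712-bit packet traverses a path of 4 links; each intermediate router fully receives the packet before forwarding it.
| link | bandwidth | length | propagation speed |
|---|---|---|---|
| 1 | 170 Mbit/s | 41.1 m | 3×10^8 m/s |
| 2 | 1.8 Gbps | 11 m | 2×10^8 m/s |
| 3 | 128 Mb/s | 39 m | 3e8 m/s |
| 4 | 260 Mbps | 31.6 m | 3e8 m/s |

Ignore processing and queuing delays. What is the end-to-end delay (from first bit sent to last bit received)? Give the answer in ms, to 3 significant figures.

Transmission delays (L/R per hop): 0.1336, 0.0126178, 0.177438, 0.0873538 ms; sum = 0.411009 ms.
Propagation delays (d/s per hop): 0.000137, 5.5e-05, 0.00013, 0.000105333 ms; sum = 0.000427333 ms.
End-to-end = 0.411 ms.

0.411 ms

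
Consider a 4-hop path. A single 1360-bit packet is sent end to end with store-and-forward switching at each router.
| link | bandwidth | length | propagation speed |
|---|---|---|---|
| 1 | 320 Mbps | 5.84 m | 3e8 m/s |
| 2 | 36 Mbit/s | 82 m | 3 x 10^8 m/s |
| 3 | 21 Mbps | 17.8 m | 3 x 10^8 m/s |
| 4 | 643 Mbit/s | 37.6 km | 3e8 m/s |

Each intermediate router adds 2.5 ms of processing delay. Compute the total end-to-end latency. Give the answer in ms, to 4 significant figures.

Transmission delays (L/R per hop): 0.00425, 0.0377778, 0.0647619, 0.00211509 ms; sum = 0.108905 ms.
Propagation delays (d/s per hop): 1.94667e-05, 0.000273333, 5.93333e-05, 0.125333 ms; sum = 0.125685 ms.
Processing at 3 router(s): 3 × 2.5 ms = 7.5 ms.
End-to-end = 7.735 ms.

7.735 ms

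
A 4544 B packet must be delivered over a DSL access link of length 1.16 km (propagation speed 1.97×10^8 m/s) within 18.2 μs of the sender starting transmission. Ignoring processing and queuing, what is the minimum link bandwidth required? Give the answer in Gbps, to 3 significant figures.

2.95 Gbps

L = 36352 bits.
Propagation delay = 1160 / 197000000 = 5.88832 μs.
Transmission budget = 18.2 − 5.88832 = 12.3117 μs.
R ≥ L / t_tx = 36352 bits / 1.23117e-05 s = 2.95 Gbps.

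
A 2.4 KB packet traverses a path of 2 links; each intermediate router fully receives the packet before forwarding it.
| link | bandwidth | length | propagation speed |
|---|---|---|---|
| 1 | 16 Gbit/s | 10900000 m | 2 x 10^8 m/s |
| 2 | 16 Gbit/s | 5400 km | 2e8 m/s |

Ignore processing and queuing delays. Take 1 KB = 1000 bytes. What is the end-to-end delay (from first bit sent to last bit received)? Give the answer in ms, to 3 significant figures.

L = 19200 bits.
Transmission delay per hop = L/R = 19200/16000000000 = 0.0012 ms; 2 hops → 0.0024 ms.
Propagation delays (d/s per hop): 54.5, 27 ms; sum = 81.5 ms.
End-to-end = 81.5 ms.

81.5 ms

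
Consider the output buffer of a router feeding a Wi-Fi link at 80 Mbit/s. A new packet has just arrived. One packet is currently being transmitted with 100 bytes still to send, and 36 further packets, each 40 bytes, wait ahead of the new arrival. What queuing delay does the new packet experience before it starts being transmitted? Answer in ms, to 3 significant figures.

0.154 ms

Each queued packet: L/R = 320/80000000 = 0.004 ms.
36 queued → 0.144 ms.
Plus remaining 800 bits of current packet: 0.01 ms.
Queuing delay = 0.154 ms.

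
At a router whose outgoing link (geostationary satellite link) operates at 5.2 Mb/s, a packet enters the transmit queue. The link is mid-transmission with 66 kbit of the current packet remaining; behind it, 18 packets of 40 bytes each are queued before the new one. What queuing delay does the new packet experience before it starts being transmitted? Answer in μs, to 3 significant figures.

Each queued packet: L/R = 320/5200000 = 61.5385 μs.
18 queued → 1107.69 μs.
Plus remaining 66000 bits of current packet: 12692.3 μs.
Queuing delay = 13800 μs.

13800 μs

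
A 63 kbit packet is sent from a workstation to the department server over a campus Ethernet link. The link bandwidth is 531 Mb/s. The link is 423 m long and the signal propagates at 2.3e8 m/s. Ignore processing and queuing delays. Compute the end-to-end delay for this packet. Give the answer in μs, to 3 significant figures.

L = 63000 bits.
Transmission delay = L/R = 63000 / 531000000 = 118.644 μs.
Propagation delay = d/s = 423 m / 2.3e+08 m/s = 1.83913 μs.
Total = 120 μs.

120 μs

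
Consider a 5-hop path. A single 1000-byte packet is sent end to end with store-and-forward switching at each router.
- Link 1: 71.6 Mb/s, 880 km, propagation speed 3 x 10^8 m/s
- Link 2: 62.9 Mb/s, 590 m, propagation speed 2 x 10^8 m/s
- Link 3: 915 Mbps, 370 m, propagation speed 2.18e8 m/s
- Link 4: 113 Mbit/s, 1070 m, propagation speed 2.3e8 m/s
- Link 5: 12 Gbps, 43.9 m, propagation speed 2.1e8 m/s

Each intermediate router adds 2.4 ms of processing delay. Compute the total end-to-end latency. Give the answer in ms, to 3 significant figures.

12.9 ms

L = 1000 × 8 = 8000 bits.
Transmission delays (L/R per hop): 0.111732, 0.127186, 0.00874317, 0.0707965, 0.000666667 ms; sum = 0.319124 ms.
Propagation delays (d/s per hop): 2.93333, 0.00295, 0.00169725, 0.00465217, 0.000209048 ms; sum = 2.94284 ms.
Processing at 4 router(s): 4 × 2.4 ms = 9.6 ms.
End-to-end = 12.9 ms.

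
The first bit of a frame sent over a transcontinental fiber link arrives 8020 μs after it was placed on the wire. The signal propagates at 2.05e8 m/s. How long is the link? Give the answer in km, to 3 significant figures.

1640 km

d = s × t_prop = 2.05e+08 × 0.00802 = 1640 km.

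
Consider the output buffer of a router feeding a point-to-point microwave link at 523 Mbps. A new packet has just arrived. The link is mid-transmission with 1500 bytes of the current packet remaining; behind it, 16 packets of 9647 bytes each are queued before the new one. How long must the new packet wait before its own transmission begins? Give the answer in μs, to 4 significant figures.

2384 μs

Each queued packet: L/R = 77176/523000000 = 147.564 μs.
16 queued → 2361.02 μs.
Plus remaining 12000 bits of current packet: 22.9446 μs.
Queuing delay = 2384 μs.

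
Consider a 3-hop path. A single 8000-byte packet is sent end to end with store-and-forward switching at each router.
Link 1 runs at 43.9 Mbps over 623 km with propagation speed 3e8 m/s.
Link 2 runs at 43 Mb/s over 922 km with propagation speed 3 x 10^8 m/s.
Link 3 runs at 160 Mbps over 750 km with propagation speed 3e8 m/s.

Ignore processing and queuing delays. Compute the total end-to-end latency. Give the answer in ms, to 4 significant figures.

L = 8000 × 8 = 64000 bits.
Transmission delays (L/R per hop): 1.45786, 1.48837, 0.4 ms; sum = 3.34623 ms.
Propagation delays (d/s per hop): 2.07667, 3.07333, 2.5 ms; sum = 7.65 ms.
End-to-end = 11.00 ms.

11.00 ms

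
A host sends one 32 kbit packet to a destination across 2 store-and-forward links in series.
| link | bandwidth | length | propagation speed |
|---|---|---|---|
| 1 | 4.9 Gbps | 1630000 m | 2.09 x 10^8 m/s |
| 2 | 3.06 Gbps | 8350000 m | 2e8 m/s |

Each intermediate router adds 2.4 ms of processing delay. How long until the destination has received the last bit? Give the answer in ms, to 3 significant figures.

52.0 ms

L = 32000 bits.
Transmission delays (L/R per hop): 0.00653061, 0.0104575 ms; sum = 0.0169881 ms.
Propagation delays (d/s per hop): 7.79904, 41.75 ms; sum = 49.549 ms.
Processing at 1 router(s): 1 × 2.4 ms = 2.4 ms.
End-to-end = 52.0 ms.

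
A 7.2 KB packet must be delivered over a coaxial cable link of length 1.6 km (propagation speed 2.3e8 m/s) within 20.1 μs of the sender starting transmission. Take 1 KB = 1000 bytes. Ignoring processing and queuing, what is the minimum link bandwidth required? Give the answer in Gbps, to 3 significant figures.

4.38 Gbps

L = 57600 bits.
Propagation delay = 1600 / 2.3e+08 = 6.95652 μs.
Transmission budget = 20.1 − 6.95652 = 13.1435 μs.
R ≥ L / t_tx = 57600 bits / 1.31435e-05 s = 4.38 Gbps.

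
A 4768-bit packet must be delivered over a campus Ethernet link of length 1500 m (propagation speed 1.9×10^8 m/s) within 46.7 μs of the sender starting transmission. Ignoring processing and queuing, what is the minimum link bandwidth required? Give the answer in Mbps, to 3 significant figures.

Propagation delay = 1500 / 190000000 = 7.89474 μs.
Transmission budget = 46.7 − 7.89474 = 38.8053 μs.
R ≥ L / t_tx = 4768 bits / 3.88053e-05 s = 123 Mbps.

123 Mbps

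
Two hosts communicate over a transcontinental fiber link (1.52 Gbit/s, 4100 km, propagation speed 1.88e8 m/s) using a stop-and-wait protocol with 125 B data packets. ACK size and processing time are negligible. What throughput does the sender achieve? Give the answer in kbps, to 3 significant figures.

t_tx = L/R = 1000/1520000000 = 6.57895e-07 s.
t_prop = 4100000/188000000 = 0.0218085 s; RTT = 0.043617 s.
Cycle = t_tx + RTT = 0.0436177 s.
Throughput = L / cycle = 1000 / 0.0436177 = 22.9 kbps.

22.9 kbps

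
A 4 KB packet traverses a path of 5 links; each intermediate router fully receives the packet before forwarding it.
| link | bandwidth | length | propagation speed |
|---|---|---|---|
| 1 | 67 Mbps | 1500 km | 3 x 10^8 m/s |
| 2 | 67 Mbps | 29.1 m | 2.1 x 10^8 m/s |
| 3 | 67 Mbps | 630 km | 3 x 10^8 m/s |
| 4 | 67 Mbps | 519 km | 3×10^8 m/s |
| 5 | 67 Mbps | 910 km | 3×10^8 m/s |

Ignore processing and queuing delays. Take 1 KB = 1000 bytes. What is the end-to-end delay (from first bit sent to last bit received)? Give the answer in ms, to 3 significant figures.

L = 32000 bits.
Transmission delay per hop = L/R = 32000/67000000 = 0.477612 ms; 5 hops → 2.38806 ms.
Propagation delays (d/s per hop): 5, 0.000138571, 2.1, 1.73, 3.03333 ms; sum = 11.8635 ms.
End-to-end = 14.3 ms.

14.3 ms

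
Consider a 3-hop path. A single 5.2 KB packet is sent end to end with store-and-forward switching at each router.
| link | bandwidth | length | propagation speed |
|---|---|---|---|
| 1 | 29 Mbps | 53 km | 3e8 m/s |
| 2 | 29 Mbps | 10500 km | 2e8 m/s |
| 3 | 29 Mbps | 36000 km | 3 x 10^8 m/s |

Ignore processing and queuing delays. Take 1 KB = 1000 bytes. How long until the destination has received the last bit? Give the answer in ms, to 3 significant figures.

177 ms

L = 41600 bits.
Transmission delay per hop = L/R = 41600/29000000 = 1.43448 ms; 3 hops → 4.30345 ms.
Propagation delays (d/s per hop): 0.176667, 52.5, 120 ms; sum = 172.677 ms.
End-to-end = 177 ms.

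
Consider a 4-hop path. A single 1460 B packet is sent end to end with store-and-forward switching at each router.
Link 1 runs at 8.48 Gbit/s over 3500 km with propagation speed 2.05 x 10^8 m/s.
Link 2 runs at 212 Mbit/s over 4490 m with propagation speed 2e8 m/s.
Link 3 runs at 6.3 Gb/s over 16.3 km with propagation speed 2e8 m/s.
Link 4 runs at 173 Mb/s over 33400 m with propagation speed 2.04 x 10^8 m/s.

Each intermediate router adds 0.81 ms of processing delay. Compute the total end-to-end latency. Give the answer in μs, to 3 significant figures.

19900 μs

L = 1460 × 8 = 11680 bits.
Transmission delays (L/R per hop): 1.37736, 55.0943, 1.85397, 67.5145 μs; sum = 125.84 μs.
Propagation delays (d/s per hop): 17073.2, 22.45, 81.5, 163.725 μs; sum = 17340.8 μs.
Processing at 3 router(s): 3 × 0.81 ms = 2430 μs.
End-to-end = 19900 μs.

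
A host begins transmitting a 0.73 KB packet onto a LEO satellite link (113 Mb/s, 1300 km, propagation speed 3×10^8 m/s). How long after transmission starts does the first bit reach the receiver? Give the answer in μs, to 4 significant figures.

4333 μs

First bit experiences only propagation delay: d/s = 1300000/300000000 = 4333 μs.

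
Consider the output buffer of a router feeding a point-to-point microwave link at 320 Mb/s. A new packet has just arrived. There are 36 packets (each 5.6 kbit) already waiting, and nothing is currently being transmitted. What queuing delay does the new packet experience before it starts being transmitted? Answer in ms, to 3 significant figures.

0.630 ms

Each queued packet: L/R = 5600/320000000 = 0.0175 ms.
36 queued → 0.63 ms.
Queuing delay = 0.630 ms.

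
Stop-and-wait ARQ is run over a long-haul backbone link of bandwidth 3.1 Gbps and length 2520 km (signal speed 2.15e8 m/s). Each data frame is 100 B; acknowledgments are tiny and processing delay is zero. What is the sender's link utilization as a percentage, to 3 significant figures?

0.00110 %

t_tx = L/R = 800/3100000000 = 2.58065e-07 s.
t_prop = 2520000/215000000 = 0.0117209 s; RTT = 0.0234419 s.
Cycle = t_tx + RTT = 0.0234421 s.
Utilization = t_tx / cycle = 2.58065e-07/0.0234421 = 0.00110 %.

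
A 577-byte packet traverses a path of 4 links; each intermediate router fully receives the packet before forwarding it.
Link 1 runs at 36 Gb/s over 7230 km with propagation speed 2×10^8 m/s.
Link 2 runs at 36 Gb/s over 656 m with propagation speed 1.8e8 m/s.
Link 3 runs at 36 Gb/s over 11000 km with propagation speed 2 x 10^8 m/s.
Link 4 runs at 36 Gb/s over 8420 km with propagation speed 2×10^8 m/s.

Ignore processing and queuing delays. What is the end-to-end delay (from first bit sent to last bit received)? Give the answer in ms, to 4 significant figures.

133.3 ms

L = 577 × 8 = 4616 bits.
Transmission delay per hop = L/R = 4616/36000000000 = 0.000128222 ms; 4 hops → 0.000512889 ms.
Propagation delays (d/s per hop): 36.15, 0.00364444, 55, 42.1 ms; sum = 133.254 ms.
End-to-end = 133.3 ms.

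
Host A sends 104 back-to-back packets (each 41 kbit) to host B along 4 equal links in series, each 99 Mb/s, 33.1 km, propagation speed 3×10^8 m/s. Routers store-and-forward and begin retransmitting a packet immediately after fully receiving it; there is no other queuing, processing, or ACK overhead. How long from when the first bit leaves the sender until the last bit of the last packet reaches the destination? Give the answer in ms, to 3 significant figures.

Per-hop transmission t_tx = L/R = 41000/99000000 = 0.414141 ms.
Per-hop propagation t_prop = 33100/300000000 = 0.110333 ms.
Pipeline fill: first packet needs 4·t_tx to clear all hops; remaining 103 packets each add one t_tx.
Total = (4+104-1)·t_tx + 4·t_prop = 107·0.414141 + 4·0.110333 = 44.8 ms.

44.8 ms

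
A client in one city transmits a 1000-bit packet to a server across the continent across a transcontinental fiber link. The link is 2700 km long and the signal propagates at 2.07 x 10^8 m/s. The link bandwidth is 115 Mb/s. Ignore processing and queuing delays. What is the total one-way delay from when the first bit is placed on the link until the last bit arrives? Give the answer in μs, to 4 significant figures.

Transmission delay = L/R = 1000 / 115000000 = 8.69565 μs.
Propagation delay = d/s = 2700000 m / 2.07e+08 m/s = 13043.5 μs.
Total = 13050 μs.

13050 μs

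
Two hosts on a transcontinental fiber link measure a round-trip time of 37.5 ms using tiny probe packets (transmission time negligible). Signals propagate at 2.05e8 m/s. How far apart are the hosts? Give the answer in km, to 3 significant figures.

3840 km

One-way propagation = RTT/2 = 18.75 ms.
d = s × t = 2.05e+08 × 0.01875 = 3840 km.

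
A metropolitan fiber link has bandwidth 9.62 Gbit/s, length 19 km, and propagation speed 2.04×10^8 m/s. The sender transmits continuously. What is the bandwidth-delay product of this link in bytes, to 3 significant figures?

112000 bytes

Propagation delay = 19000 / 204000000 = 9.31373e-05 s.
BDP = R × t_prop = 9620000000 × 9.31373e-05 = 895980 bits.
In bytes: 895980/8 = 112000 bytes.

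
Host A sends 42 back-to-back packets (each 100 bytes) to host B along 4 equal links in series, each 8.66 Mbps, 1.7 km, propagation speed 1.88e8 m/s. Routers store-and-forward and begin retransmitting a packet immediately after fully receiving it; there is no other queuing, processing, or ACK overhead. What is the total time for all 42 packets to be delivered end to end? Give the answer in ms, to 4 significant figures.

4.193 ms

Per-hop transmission t_tx = L/R = 800/8660000 = 0.0923788 ms.
Per-hop propagation t_prop = 1700/188000000 = 0.00904255 ms.
Pipeline fill: first packet needs 4·t_tx to clear all hops; remaining 41 packets each add one t_tx.
Total = (4+42-1)·t_tx + 4·t_prop = 45·0.0923788 + 4·0.00904255 = 4.193 ms.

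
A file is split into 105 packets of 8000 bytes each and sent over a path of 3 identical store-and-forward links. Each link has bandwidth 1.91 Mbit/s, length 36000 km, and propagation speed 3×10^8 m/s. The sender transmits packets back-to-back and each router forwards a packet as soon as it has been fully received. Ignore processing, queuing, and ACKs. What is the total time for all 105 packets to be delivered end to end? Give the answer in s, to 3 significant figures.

Per-hop transmission t_tx = L/R = 64000/1910000 = 0.0335079 s.
Per-hop propagation t_prop = 36000000/300000000 = 0.12 s.
Pipeline fill: first packet needs 3·t_tx to clear all hops; remaining 104 packets each add one t_tx.
Total = (3+105-1)·t_tx + 3·t_prop = 107·0.0335079 + 3·0.12 = 3.95 s.

3.95 s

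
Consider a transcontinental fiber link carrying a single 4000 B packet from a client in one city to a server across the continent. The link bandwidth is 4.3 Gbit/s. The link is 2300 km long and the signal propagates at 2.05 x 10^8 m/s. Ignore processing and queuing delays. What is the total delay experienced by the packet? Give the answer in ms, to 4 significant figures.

11.23 ms

L = 4000 × 8 = 32000 bits.
Transmission delay = L/R = 32000 / 4300000000 = 0.00744186 ms.
Propagation delay = d/s = 2300000 m / 2.05e+08 m/s = 11.2195 ms.
Total = 11.23 ms.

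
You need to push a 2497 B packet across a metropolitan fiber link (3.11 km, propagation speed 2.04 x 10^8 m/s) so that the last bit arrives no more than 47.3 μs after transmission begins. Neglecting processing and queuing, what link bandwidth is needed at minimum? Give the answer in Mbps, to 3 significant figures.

623 Mbps

L = 19976 bits.
Propagation delay = 3110 / 204000000 = 15.2451 μs.
Transmission budget = 47.3 − 15.2451 = 32.0549 μs.
R ≥ L / t_tx = 19976 bits / 3.20549e-05 s = 623 Mbps.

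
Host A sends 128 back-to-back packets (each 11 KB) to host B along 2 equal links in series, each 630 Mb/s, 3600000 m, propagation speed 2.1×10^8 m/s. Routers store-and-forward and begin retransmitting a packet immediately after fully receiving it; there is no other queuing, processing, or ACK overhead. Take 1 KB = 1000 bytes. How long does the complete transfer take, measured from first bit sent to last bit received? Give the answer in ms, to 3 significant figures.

52.3 ms

Per-hop transmission t_tx = L/R = 88000/630000000 = 0.139683 ms.
Per-hop propagation t_prop = 3600000/210000000 = 17.1429 ms.
Pipeline fill: first packet needs 2·t_tx to clear all hops; remaining 127 packets each add one t_tx.
Total = (2+128-1)·t_tx + 2·t_prop = 129·0.139683 + 2·17.1429 = 52.3 ms.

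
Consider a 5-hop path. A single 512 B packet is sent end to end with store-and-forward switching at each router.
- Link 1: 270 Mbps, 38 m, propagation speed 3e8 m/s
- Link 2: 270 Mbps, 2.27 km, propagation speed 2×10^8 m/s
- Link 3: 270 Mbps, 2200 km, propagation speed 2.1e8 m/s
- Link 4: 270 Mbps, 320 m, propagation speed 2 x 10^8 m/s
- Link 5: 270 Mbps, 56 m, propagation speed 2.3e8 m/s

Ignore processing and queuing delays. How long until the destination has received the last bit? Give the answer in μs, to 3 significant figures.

10600 μs

L = 512 × 8 = 4096 bits.
Transmission delay per hop = L/R = 4096/270000000 = 15.1704 μs; 5 hops → 75.8519 μs.
Propagation delays (d/s per hop): 0.126667, 11.35, 10476.2, 1.6, 0.243478 μs; sum = 10489.5 μs.
End-to-end = 10600 μs.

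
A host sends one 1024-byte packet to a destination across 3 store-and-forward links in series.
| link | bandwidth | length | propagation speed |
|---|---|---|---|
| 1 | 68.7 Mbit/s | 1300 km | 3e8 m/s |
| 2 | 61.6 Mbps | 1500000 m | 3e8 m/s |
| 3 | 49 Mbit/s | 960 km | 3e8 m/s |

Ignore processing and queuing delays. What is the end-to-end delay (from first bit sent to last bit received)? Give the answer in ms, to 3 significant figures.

L = 1024 × 8 = 8192 bits.
Transmission delays (L/R per hop): 0.119243, 0.132987, 0.167184 ms; sum = 0.419414 ms.
Propagation delays (d/s per hop): 4.33333, 5, 3.2 ms; sum = 12.5333 ms.
End-to-end = 13.0 ms.

13.0 ms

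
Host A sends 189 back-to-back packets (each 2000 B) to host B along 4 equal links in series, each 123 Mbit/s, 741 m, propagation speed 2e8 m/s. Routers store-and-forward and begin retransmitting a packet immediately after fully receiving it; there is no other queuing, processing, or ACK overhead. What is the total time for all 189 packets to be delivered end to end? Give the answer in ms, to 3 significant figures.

25.0 ms

Per-hop transmission t_tx = L/R = 16000/123000000 = 0.130081 ms.
Per-hop propagation t_prop = 741/200000000 = 0.003705 ms.
Pipeline fill: first packet needs 4·t_tx to clear all hops; remaining 188 packets each add one t_tx.
Total = (4+189-1)·t_tx + 4·t_prop = 192·0.130081 + 4·0.003705 = 25.0 ms.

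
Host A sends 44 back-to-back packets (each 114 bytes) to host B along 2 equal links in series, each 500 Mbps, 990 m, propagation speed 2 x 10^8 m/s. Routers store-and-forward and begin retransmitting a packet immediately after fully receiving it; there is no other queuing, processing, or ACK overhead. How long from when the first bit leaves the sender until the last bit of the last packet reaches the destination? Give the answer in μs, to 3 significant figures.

92.0 μs

Per-hop transmission t_tx = L/R = 912/500000000 = 1.824 μs.
Per-hop propagation t_prop = 990/200000000 = 4.95 μs.
Pipeline fill: first packet needs 2·t_tx to clear all hops; remaining 43 packets each add one t_tx.
Total = (2+44-1)·t_tx + 2·t_prop = 45·1.824 + 2·4.95 = 92.0 μs.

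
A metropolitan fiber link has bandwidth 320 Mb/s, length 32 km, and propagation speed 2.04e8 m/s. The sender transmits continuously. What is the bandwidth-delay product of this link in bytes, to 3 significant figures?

6270 bytes

Propagation delay = 32000 / 204000000 = 0.000156863 s.
BDP = R × t_prop = 320000000 × 0.000156863 = 50196.1 bits.
In bytes: 50196.1/8 = 6270 bytes.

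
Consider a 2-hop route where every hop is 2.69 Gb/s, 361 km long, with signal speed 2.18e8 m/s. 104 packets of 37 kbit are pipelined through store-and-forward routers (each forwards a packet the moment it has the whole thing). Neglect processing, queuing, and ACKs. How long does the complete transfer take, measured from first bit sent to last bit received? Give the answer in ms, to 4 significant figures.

4.756 ms

Per-hop transmission t_tx = L/R = 37000/2690000000 = 0.0137546 ms.
Per-hop propagation t_prop = 361000/2.18e+08 = 1.65596 ms.
Pipeline fill: first packet needs 2·t_tx to clear all hops; remaining 103 packets each add one t_tx.
Total = (2+104-1)·t_tx + 2·t_prop = 105·0.0137546 + 2·1.65596 = 4.756 ms.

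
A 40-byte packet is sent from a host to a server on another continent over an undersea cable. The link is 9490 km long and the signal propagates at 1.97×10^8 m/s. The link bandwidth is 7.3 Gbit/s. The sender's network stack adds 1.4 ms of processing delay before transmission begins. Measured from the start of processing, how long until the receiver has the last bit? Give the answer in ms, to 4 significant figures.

49.57 ms

L = 40 × 8 = 320 bits.
Transmission delay = L/R = 320 / 7300000000 = 4.38356e-05 ms.
Propagation delay = d/s = 9490000 m / 197000000 m/s = 48.1726 ms.
Plus processing delay 1.4 ms = 1.4 ms.
Total = 49.57 ms.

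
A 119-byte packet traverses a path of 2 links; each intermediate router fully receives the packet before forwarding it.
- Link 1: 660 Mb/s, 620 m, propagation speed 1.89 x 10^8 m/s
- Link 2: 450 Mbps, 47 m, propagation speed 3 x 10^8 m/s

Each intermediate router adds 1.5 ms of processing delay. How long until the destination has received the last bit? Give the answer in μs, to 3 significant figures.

L = 119 × 8 = 952 bits.
Transmission delays (L/R per hop): 1.44242, 2.11556 μs; sum = 3.55798 μs.
Propagation delays (d/s per hop): 3.28042, 0.156667 μs; sum = 3.43709 μs.
Processing at 1 router(s): 1 × 1.5 ms = 1500 μs.
End-to-end = 1510 μs.

1510 μs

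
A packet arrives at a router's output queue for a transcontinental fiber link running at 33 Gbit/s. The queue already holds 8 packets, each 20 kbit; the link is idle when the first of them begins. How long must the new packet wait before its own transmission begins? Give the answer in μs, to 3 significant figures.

4.85 μs

Each queued packet: L/R = 20000/33000000000 = 0.606061 μs.
8 queued → 4.84848 μs.
Queuing delay = 4.85 μs.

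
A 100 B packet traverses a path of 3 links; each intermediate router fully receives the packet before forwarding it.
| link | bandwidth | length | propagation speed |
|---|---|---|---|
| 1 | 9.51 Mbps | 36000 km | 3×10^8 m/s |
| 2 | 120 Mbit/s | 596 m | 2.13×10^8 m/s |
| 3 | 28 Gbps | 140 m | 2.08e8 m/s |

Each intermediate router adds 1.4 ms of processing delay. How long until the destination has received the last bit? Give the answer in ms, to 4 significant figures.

122.9 ms

L = 100 × 8 = 800 bits.
Transmission delays (L/R per hop): 0.084122, 0.00666667, 2.85714e-05 ms; sum = 0.0908172 ms.
Propagation delays (d/s per hop): 120, 0.00279812, 0.000673077 ms; sum = 120.003 ms.
Processing at 2 router(s): 2 × 1.4 ms = 2.8 ms.
End-to-end = 122.9 ms.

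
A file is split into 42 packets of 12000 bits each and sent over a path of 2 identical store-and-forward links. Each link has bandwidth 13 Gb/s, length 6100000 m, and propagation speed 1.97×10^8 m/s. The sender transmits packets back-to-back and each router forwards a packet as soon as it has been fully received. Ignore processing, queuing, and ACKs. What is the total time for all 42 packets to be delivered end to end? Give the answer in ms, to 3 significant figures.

62.0 ms

Per-hop transmission t_tx = L/R = 12000/13000000000 = 0.000923077 ms.
Per-hop propagation t_prop = 6100000/197000000 = 30.9645 ms.
Pipeline fill: first packet needs 2·t_tx to clear all hops; remaining 41 packets each add one t_tx.
Total = (2+42-1)·t_tx + 2·t_prop = 43·0.000923077 + 2·30.9645 = 62.0 ms.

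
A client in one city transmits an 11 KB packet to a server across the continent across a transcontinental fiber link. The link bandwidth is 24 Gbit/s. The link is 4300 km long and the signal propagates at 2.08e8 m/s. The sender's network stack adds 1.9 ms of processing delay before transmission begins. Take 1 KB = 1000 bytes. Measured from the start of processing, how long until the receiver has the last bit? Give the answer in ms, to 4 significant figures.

L = 88000 bits.
Transmission delay = L/R = 88000 / 24000000000 = 0.00366667 ms.
Propagation delay = d/s = 4300000 m / 208000000 m/s = 20.6731 ms.
Plus processing delay 1.9 ms = 1.9 ms.
Total = 22.58 ms.

22.58 ms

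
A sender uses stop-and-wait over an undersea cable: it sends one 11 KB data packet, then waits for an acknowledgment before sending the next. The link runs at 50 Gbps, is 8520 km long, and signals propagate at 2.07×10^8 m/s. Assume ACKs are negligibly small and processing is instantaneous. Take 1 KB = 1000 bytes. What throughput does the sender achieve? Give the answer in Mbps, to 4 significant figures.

t_tx = L/R = 88000/50000000000 = 1.76e-06 s.
t_prop = 8520000/2.07e+08 = 0.0411594 s; RTT = 0.0823188 s.
Cycle = t_tx + RTT = 0.0823206 s.
Throughput = L / cycle = 88000 / 0.0823206 = 1.069 Mbps.

1.069 Mbps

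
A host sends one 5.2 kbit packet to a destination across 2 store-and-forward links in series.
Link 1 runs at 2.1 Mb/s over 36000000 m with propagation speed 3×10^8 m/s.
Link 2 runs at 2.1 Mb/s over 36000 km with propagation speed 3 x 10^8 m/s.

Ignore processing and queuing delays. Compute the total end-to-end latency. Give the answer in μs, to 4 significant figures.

L = 5200 bits.
Transmission delay per hop = L/R = 5200/2100000 = 2476.19 μs; 2 hops → 4952.38 μs.
Propagation delays (d/s per hop): 120000, 120000 μs; sum = 240000 μs.
End-to-end = 245000 μs.

245000 μs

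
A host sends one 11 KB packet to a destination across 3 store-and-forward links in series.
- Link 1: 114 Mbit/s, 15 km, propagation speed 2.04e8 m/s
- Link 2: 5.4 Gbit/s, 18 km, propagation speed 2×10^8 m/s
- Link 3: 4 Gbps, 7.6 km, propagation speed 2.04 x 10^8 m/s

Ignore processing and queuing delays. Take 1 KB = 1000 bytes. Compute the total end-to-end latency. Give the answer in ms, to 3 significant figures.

1.01 ms

L = 88000 bits.
Transmission delays (L/R per hop): 0.77193, 0.0162963, 0.022 ms; sum = 0.810226 ms.
Propagation delays (d/s per hop): 0.0735294, 0.09, 0.0372549 ms; sum = 0.200784 ms.
End-to-end = 1.01 ms.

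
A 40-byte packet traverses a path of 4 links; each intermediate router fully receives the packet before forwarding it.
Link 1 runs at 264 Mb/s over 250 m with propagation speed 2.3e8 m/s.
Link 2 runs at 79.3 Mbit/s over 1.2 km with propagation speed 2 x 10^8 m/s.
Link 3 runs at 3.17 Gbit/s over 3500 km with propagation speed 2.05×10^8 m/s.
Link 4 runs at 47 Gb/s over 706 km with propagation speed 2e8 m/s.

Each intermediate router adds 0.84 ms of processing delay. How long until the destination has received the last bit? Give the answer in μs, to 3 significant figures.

23100 μs

L = 40 × 8 = 320 bits.
Transmission delays (L/R per hop): 1.21212, 4.03531, 0.100946, 0.00680851 μs; sum = 5.35519 μs.
Propagation delays (d/s per hop): 1.08696, 6, 17073.2, 3530 μs; sum = 20610.3 μs.
Processing at 3 router(s): 3 × 0.84 ms = 2520 μs.
End-to-end = 23100 μs.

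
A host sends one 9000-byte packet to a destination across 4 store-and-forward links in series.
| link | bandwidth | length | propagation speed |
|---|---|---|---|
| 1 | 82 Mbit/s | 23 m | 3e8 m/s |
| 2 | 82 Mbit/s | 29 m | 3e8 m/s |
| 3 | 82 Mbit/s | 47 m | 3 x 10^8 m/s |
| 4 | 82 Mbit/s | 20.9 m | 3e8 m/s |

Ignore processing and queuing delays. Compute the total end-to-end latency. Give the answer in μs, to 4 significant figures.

3513 μs

L = 9000 × 8 = 72000 bits.
Transmission delay per hop = L/R = 72000/82000000 = 878.049 μs; 4 hops → 3512.2 μs.
Propagation delays (d/s per hop): 0.0766667, 0.0966667, 0.156667, 0.0696667 μs; sum = 0.399667 μs.
End-to-end = 3513 μs.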